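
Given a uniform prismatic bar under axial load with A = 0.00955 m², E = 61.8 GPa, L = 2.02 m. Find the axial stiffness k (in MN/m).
Model: a uniform prismatic bar under axial load, so k = (A·E) / L.
Convert to SI units:
  E = 61.8 GPa = 6.18 × 10¹⁰ Pa
Substitute:
  k = (0.00955 × (6.18 × 10¹⁰)) / 2.02
  k = 2.922 × 10⁸ N/m
Convert: k = 2.922 × 10⁸ N/m = 292.2 MN/m
Final answer: k = 292.2 MN/m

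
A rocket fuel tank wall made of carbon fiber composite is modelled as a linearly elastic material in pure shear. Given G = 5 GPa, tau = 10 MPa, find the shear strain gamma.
Model: a linearly elastic material in pure shear, so tau = G·gamma.
Solve for gamma: gamma = tau / G.
Convert to SI units:
  G = 5 GPa = 5 × 10⁹ Pa
  tau = 10 MPa = 1 × 10⁷ Pa
Substitute:
  gamma = (1 × 10⁷) / (5 × 10⁹)
  gamma = 0.002
Final answer: gamma = 0.002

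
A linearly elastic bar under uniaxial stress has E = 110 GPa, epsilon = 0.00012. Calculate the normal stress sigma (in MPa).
Model: a linearly elastic bar under uniaxial stress, so sigma = E·epsilon.
Convert to SI units:
  E = 110 GPa = 1.1 × 10¹¹ Pa
Substitute:
  sigma = (1.1 × 10¹¹) × 0.00012
  sigma = 1.32 × 10⁷ Pa
Convert: sigma = 1.32 × 10⁷ Pa = 13.2 MPa
Final answer: sigma = 13.2 MPa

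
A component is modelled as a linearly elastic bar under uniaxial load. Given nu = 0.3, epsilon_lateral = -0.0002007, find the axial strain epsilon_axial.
Model: a linearly elastic bar under uniaxial load, so epsilon_lateral = -nu·epsilon_axial.
Solve for epsilon_axial: epsilon_axial = -epsilon_lateral / nu.
Substitute:
  epsilon_axial = -(-0.0002007) / 0.3
  epsilon_axial = 0.000669
Final answer: epsilon_axial = 0.000669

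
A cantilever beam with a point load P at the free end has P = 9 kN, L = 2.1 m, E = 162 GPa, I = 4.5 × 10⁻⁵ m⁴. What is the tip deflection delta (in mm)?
Model: a cantilever beam with a point load P at the free end, so delta = (P·L^3) / (3·E·I).
Convert to SI units:
  P = 9 kN = 9000 N
  E = 162 GPa = 1.62 × 10¹¹ Pa
Substitute:
  delta = (9000 × 2.1^3) / (3 × (1.62 × 10¹¹) × (4.5 × 10⁻⁵))
  delta = 0.003811 m
Convert: delta = 0.003811 m = 3.811 mm
Final answer: delta = 3.811 mm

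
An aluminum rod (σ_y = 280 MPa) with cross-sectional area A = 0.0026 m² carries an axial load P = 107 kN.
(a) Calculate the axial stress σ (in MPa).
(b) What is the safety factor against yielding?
(a) Axial stress σ = P/A. Convert P = 107 kN = 107000 N.
  σ = 107000 / 0.0026 = 4.115 × 10⁷ Pa = 41.15 MPa
(b) Safety factor SF = σ_y/σ = 280 / 41.15 = 6.804
Final answer: (a) σ = 41.15 MPa, (b) SF = 6.804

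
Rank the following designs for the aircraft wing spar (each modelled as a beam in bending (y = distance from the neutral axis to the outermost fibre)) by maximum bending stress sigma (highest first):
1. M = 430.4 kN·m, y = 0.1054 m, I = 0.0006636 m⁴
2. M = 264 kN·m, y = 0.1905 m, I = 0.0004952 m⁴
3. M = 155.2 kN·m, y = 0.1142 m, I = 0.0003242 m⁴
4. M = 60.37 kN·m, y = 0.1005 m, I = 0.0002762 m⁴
Model: a beam in bending (y = distance from the neutral axis to the outermost fibre), so sigma = (M·y) / I (SI units).
  Case 1: sigma = (430400 × 0.1054) / 0.0006636 = 6.836 × 10⁷ Pa = 68.36 MPa
  Case 2: sigma = (264000 × 0.1905) / 0.0004952 = 1.016 × 10⁸ Pa = 101.6 MPa
  Case 3: sigma = (155200 × 0.1142) / 0.0003242 = 5.467 × 10⁷ Pa = 54.67 MPa
  Case 4: sigma = (60370 × 0.1005) / 0.0002762 = 2.197 × 10⁷ Pa = 21.97 MPa
Ordering: 101.6 MPa (case 2) > 68.36 MPa (case 1) > 54.67 MPa (case 3) > 21.97 MPa (case 4)
Final answer: 2, 1, 3, 4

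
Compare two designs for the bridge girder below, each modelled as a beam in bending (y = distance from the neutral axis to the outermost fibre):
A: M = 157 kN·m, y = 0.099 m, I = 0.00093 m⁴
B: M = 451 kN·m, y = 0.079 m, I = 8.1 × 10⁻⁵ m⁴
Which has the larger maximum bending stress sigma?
Model: a beam in bending (y = distance from the neutral axis to the outermost fibre), so sigma = (M·y) / I (SI units).
  A: sigma = (157000 × 0.099) / 0.00093 = 1.671 × 10⁷ Pa = 16.71 MPa
  B: sigma = (451000 × 0.079) / (8.1 × 10⁻⁵) = 4.399 × 10⁸ Pa = 439.9 MPa
439.9 MPa > 16.71 MPa, so B is larger.
Final answer: B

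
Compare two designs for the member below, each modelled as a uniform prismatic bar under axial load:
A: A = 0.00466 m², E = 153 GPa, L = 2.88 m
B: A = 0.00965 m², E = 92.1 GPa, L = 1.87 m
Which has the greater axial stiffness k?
Model: a uniform prismatic bar under axial load, so k = (A·E) / L (SI units).
  A: k = (0.00466 × (1.53 × 10¹¹)) / 2.88 = 2.476 × 10⁸ N/m = 247.6 MN/m
  B: k = (0.00965 × (9.21 × 10¹⁰)) / 1.87 = 4.753 × 10⁸ N/m = 475.3 MN/m
475.3 MN/m > 247.6 MN/m, so B is larger.
Final answer: B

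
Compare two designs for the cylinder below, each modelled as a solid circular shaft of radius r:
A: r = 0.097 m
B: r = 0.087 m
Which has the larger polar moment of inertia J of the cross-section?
Model: a solid circular shaft of radius r, so J = (π·r^4) / 2 (SI units).
  A: J = (π × 0.097^4) / 2 = 0.0001391 m⁴
  B: J = (π × 0.087^4) / 2 = 8.999 × 10⁻⁵ m⁴
0.0001391 m⁴ > 8.999 × 10⁻⁵ m⁴, so A is larger.
Final answer: A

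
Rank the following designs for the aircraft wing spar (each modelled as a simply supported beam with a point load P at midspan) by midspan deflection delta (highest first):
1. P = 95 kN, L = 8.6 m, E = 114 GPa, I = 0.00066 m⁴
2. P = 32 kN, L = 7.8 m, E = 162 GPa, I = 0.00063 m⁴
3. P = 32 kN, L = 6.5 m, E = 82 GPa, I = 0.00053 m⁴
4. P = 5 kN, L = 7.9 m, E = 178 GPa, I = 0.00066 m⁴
Model: a simply supported beam with a point load P at midspan, so delta = (P·L^3) / (48·E·I) (SI units).
  Case 1: delta = (95000 × 8.6^3) / (48 × (1.14 × 10¹¹) × 0.00066) = 0.01673 m = 16.73 mm
  Case 2: delta = (32000 × 7.8^3) / (48 × (1.62 × 10¹¹) × 0.00063) = 0.0031 m = 3.1 mm
  Case 3: delta = (32000 × 6.5^3) / (48 × (8.2 × 10¹⁰) × 0.00053) = 0.004213 m = 4.213 mm
  Case 4: delta = (5000 × 7.9^3) / (48 × (1.78 × 10¹¹) × 0.00066) = 0.0004372 m = 0.4372 mm
Ordering: 16.73 mm (case 1) > 4.213 mm (case 3) > 3.1 mm (case 2) > 0.4372 mm (case 4)
Final answer: 1, 3, 2, 4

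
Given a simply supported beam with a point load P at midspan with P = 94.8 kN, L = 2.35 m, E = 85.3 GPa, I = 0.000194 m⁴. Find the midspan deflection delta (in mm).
Model: a simply supported beam with a point load P at midspan, so delta = (P·L^3) / (48·E·I).
Convert to SI units:
  P = 94.8 kN = 94800 N
  E = 85.3 GPa = 8.53 × 10¹⁰ Pa
Substitute:
  delta = (94800 × 2.35^3) / (48 × (8.53 × 10¹⁰) × 0.000194)
  delta = 0.001549 m
Convert: delta = 0.001549 m = 1.549 mm
Final answer: delta = 1.549 mm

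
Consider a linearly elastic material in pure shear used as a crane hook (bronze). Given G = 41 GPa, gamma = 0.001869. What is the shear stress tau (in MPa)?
Model: a linearly elastic material in pure shear, so tau = G·gamma.
Convert to SI units:
  G = 41 GPa = 4.1 × 10¹⁰ Pa
Substitute:
  tau = (4.1 × 10¹⁰) × 0.001869
  tau = 7.663 × 10⁷ Pa
Convert: tau = 7.663 × 10⁷ Pa = 76.63 MPa
Final answer: tau = 76.63 MPa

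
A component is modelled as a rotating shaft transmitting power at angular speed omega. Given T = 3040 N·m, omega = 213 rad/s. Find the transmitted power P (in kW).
Model: a rotating shaft transmitting power at angular speed omega, so P = T·omega.
Substitute:
  P = 3040 × 213
  P = 647500 W
Convert: P = 647500 W = 647.5 kW
Final answer: P = 647.5 kW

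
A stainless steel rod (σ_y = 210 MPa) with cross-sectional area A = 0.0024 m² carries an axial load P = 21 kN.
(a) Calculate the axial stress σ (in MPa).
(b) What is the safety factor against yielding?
(a) Axial stress σ = P/A. Convert P = 21 kN = 21000 N.
  σ = 21000 / 0.0024 = 8.75 × 10⁶ Pa = 8.75 MPa
(b) Safety factor SF = σ_y/σ = 210 / 8.75 = 24
Final answer: (a) σ = 8.75 MPa, (b) SF = 24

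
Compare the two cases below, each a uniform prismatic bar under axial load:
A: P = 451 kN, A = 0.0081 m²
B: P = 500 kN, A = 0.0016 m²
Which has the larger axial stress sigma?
Model: a uniform prismatic bar under axial load, so sigma = P / A (SI units).
  A: sigma = 451000 / 0.0081 = 5.568 × 10⁷ Pa = 55.68 MPa
  B: sigma = 500000 / 0.0016 = 3.125 × 10⁸ Pa = 312.5 MPa
312.5 MPa > 55.68 MPa, so B is larger.
Final answer: B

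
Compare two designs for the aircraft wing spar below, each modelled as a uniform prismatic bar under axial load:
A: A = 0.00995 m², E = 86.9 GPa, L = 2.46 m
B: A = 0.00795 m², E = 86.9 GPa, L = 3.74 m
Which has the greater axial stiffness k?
Model: a uniform prismatic bar under axial load, so k = (A·E) / L (SI units).
  A: k = (0.00995 × (8.69 × 10¹⁰)) / 2.46 = 3.515 × 10⁸ N/m = 351.5 MN/m
  B: k = (0.00795 × (8.69 × 10¹⁰)) / 3.74 = 1.847 × 10⁸ N/m = 184.7 MN/m
351.5 MN/m > 184.7 MN/m, so A is larger.
Final answer: A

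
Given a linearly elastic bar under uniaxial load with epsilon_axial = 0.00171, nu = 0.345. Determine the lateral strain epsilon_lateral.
Model: a linearly elastic bar under uniaxial load, so epsilon_lateral = -nu·epsilon_axial.
Substitute:
  epsilon_lateral = -(0.345 × 0.00171)
  epsilon_lateral = -0.0005899
Final answer: epsilon_lateral = -0.0005899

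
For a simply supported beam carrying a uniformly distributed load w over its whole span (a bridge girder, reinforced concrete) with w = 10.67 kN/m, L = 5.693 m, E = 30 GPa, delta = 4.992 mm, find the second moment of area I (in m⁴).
Model: a simply supported beam carrying a uniformly distributed load w over its whole span, so delta = (5·w·L^4) / (384·E·I).
Solve for I: I = (5·w·L^4) / (384·delta·E).
Convert to SI units:
  w = 10.67 kN/m = 10670 N/m
  E = 30 GPa = 3 × 10¹⁰ Pa
  delta = 4.992 mm = 0.004992 m
Substitute:
  I = (5 × 10670 × 5.693^4) / (384 × 0.004992 × (3 × 10¹⁰))
  I = 0.0009745 m⁴
Final answer: I = 0.0009745 m⁴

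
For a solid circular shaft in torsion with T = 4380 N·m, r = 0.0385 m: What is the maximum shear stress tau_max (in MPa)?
Model: a solid circular shaft in torsion, so tau_max = (2·T) / (π·r^3).
Substitute:
  tau_max = (2 × 4380) / (π × 0.0385^3)
  tau_max = 4.886 × 10⁷ Pa
Convert: tau_max = 4.886 × 10⁷ Pa = 48.86 MPa
Final answer: tau_max = 48.86 MPa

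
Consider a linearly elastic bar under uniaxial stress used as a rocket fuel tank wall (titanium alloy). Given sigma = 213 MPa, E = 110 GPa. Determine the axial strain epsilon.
Model: a linearly elastic bar under uniaxial stress, so epsilon = sigma / E.
Convert to SI units:
  sigma = 213 MPa = 2.13 × 10⁸ Pa
  E = 110 GPa = 1.1 × 10¹¹ Pa
Substitute:
  epsilon = (2.13 × 10⁸) / (1.1 × 10¹¹)
  epsilon = 0.001936
Final answer: epsilon = 0.001936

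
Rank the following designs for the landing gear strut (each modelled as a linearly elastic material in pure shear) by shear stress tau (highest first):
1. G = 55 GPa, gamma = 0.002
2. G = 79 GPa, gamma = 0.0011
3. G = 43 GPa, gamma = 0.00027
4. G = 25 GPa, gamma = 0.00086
Model: a linearly elastic material in pure shear, so tau = G·gamma (SI units).
  Case 1: tau = (5.5 × 10¹⁰) × 0.002 = 1.1 × 10⁸ Pa = 110 MPa
  Case 2: tau = (7.9 × 10¹⁰) × 0.0011 = 8.69 × 10⁷ Pa = 86.9 MPa
  Case 3: tau = (4.3 × 10¹⁰) × 0.00027 = 1.161 × 10⁷ Pa = 11.61 MPa
  Case 4: tau = (2.5 × 10¹⁰) × 0.00086 = 2.15 × 10⁷ Pa = 21.5 MPa
Ordering: 110 MPa (case 1) > 86.9 MPa (case 2) > 21.5 MPa (case 4) > 11.61 MPa (case 3)
Final answer: 1, 2, 4, 3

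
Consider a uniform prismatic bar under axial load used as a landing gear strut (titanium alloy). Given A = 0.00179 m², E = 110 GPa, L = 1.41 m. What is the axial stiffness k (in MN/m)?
Model: a uniform prismatic bar under axial load, so k = (A·E) / L.
Convert to SI units:
  E = 110 GPa = 1.1 × 10¹¹ Pa
Substitute:
  k = (0.00179 × (1.1 × 10¹¹)) / 1.41
  k = 1.396 × 10⁸ N/m
Convert: k = 1.396 × 10⁸ N/m = 139.6 MN/m
Final answer: k = 139.6 MN/m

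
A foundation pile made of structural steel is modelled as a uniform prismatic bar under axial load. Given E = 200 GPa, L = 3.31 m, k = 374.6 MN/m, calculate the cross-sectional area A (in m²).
Model: a uniform prismatic bar under axial load, so k = (A·E) / L.
Solve for A: A = (k·L) / E.
Convert to SI units:
  E = 200 GPa = 2 × 10¹¹ Pa
  k = 374.6 MN/m = 3.746 × 10⁸ N/m
Substitute:
  A = ((3.746 × 10⁸) × 3.31) / (2 × 10¹¹)
  A = 0.0062 m²
Final answer: A = 0.0062 m²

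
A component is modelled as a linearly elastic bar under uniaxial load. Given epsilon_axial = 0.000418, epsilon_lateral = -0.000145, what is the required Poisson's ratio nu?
Model: a linearly elastic bar under uniaxial load, so epsilon_lateral = -nu·epsilon_axial.
Solve for nu: nu = -epsilon_lateral / epsilon_axial.
Substitute:
  nu = -(-0.000145) / 0.000418
  nu = 0.3469
Final answer: nu = 0.3469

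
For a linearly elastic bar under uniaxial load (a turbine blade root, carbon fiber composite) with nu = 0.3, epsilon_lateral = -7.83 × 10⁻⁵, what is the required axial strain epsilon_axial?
Model: a linearly elastic bar under uniaxial load, so epsilon_lateral = -nu·epsilon_axial.
Solve for epsilon_axial: epsilon_axial = -epsilon_lateral / nu.
Substitute:
  epsilon_axial = -(-7.83 × 10⁻⁵) / 0.3
  epsilon_axial = 0.000261
Final answer: epsilon_axial = 0.000261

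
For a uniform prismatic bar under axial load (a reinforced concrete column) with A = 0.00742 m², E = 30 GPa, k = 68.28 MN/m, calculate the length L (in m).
Model: a uniform prismatic bar under axial load, so k = (A·E) / L.
Solve for L: L = (A·E) / k.
Convert to SI units:
  E = 30 GPa = 3 × 10¹⁰ Pa
  k = 68.28 MN/m = 6.828 × 10⁷ N/m
Substitute:
  L = (0.00742 × (3 × 10¹⁰)) / (6.828 × 10⁷)
  L = 3.26 m
Final answer: L = 3.26 m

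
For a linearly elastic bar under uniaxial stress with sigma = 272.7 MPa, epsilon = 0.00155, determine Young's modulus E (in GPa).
Model: a linearly elastic bar under uniaxial stress, so epsilon = sigma / E.
Solve for E: E = sigma / epsilon.
Convert to SI units:
  sigma = 272.7 MPa = 2.727 × 10⁸ Pa
Substitute:
  E = (2.727 × 10⁸) / 0.00155
  E = 1.759 × 10¹¹ Pa
Convert: E = 1.759 × 10¹¹ Pa = 175.9 GPa
Final answer: E = 175.9 GPa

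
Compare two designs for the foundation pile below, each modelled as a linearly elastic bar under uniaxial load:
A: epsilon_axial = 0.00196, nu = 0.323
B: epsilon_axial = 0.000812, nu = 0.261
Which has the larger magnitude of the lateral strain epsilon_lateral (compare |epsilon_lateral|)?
Model: a linearly elastic bar under uniaxial load, so epsilon_lateral = -nu·epsilon_axial (SI units).
  A: epsilon_lateral = -(0.323 × 0.00196) = -0.0006331
  B: epsilon_lateral = -(0.261 × 0.000812) = -0.0002119
|epsilon_lateral|: A = 0.0006331, B = 0.0002119, so A is larger in magnitude.
Final answer: A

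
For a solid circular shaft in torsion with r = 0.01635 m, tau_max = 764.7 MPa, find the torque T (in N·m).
Model: a solid circular shaft in torsion, so tau_max = (2·T) / (π·r^3).
Solve for T: T = (π·tau_max·r^3) / 2.
Convert to SI units:
  tau_max = 764.7 MPa = 7.647 × 10⁸ Pa
Substitute:
  T = (π × (7.647 × 10⁸) × 0.01635^3) / 2
  T = 5250 N·m
Final answer: T = 5250 N·m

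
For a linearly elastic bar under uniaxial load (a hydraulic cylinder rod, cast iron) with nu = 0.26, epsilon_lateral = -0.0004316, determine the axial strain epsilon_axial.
Model: a linearly elastic bar under uniaxial load, so epsilon_lateral = -nu·epsilon_axial.
Solve for epsilon_axial: epsilon_axial = -epsilon_lateral / nu.
Substitute:
  epsilon_axial = -(-0.0004316) / 0.26
  epsilon_axial = 0.00166
Final answer: epsilon_axial = 0.00166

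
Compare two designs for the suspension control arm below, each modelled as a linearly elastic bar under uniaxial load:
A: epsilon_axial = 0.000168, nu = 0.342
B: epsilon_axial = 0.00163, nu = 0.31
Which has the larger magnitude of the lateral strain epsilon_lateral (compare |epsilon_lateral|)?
Model: a linearly elastic bar under uniaxial load, so epsilon_lateral = -nu·epsilon_axial (SI units).
  A: epsilon_lateral = -(0.342 × 0.000168) = -5.746 × 10⁻⁵
  B: epsilon_lateral = -(0.31 × 0.00163) = -0.0005053
|epsilon_lateral|: A = 5.746 × 10⁻⁵, B = 0.0005053, so B is larger in magnitude.
Final answer: B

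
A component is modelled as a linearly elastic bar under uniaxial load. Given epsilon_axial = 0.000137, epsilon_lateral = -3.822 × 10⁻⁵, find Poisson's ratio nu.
Model: a linearly elastic bar under uniaxial load, so epsilon_lateral = -nu·epsilon_axial.
Solve for nu: nu = -epsilon_lateral / epsilon_axial.
Substitute:
  nu = -(-3.822 × 10⁻⁵) / 0.000137
  nu = 0.279
Final answer: nu = 0.279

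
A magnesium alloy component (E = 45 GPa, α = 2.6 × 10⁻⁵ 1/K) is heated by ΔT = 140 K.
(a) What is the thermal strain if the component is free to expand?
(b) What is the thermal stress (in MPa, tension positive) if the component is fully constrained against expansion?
(a) Free thermal strain ε_th = α·ΔT = (2.6 × 10⁻⁵) × 140 = 0.00364
(b) Fully constrained, the expansion is suppressed, so σ = -E·α·ΔT. Convert E = 45 GPa = 4.5 × 10¹⁰ Pa.
  σ = -(4.5 × 10¹⁰) × (2.6 × 10⁻⁵) × 140 = -1.638 × 10⁸ Pa = -163.8 MPa (compressive)
Final answer: (a) ε_th = 0.00364, (b) σ = -163.8 MPa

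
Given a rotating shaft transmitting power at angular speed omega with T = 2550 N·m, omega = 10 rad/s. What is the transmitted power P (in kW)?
Model: a rotating shaft transmitting power at angular speed omega, so P = T·omega.
Substitute:
  P = 2550 × 10
  P = 25500 W
Convert: P = 25500 W = 25.5 kW
Final answer: P = 25.5 kW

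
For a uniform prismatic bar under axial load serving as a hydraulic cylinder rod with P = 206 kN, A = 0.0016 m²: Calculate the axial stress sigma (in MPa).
Model: a uniform prismatic bar under axial load, so sigma = P / A.
Convert to SI units:
  P = 206 kN = 206000 N
Substitute:
  sigma = 206000 / 0.0016
  sigma = 1.288 × 10⁸ Pa
Convert: sigma = 1.288 × 10⁸ Pa = 128.8 MPa
Final answer: sigma = 128.8 MPa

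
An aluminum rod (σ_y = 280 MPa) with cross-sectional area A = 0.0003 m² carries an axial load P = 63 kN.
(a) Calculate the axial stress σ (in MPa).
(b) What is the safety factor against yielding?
(a) Axial stress σ = P/A. Convert P = 63 kN = 63000 N.
  σ = 63000 / 0.0003 = 2.1 × 10⁸ Pa = 210 MPa
(b) Safety factor SF = σ_y/σ = 280 / 210 = 1.333
Final answer: (a) σ = 210 MPa, (b) SF = 1.333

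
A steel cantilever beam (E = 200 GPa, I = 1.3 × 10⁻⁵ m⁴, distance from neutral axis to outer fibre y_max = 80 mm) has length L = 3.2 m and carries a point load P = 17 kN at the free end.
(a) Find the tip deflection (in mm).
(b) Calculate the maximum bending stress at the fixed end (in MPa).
(a) Tip deflection of a cantilever with an end point load: δ = P·L^3 / (3·E·I). Convert P = 17 kN = 17000 N, E = 200 GPa = 2 × 10¹¹ Pa.
  δ = (17000 × 3.2^3) / (3 × (2 × 10¹¹) × (1.3 × 10⁻⁵)) = 0.07142 m = 71.42 mm
(b) Maximum bending moment at the fixed end: M = P·L = 17000 × 3.2 = 54400 N·m. Convert y_max = 80 mm = 0.08 m.
  σ = M·y_max / I = (54400 × 0.08) / (1.3 × 10⁻⁵) = 3.348 × 10⁸ Pa = 334.8 MPa
Final answer: (a) δ = 71.42 mm, (b) σ = 334.8 MPa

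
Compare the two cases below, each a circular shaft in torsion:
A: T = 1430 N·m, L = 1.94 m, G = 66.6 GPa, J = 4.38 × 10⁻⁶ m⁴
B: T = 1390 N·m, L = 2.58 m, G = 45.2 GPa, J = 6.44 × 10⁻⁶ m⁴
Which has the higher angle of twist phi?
Model: a circular shaft in torsion, so phi = (T·L) / (G·J) (SI units).
  A: phi = (1430 × 1.94) / ((6.66 × 10¹⁰) × (4.38 × 10⁻⁶)) = 0.00951 rad = 0.5449°
  B: phi = (1390 × 2.58) / ((4.52 × 10¹⁰) × (6.44 × 10⁻⁶)) = 0.01232 rad = 0.7059°
0.7059° > 0.5449°, so B is larger.
Final answer: B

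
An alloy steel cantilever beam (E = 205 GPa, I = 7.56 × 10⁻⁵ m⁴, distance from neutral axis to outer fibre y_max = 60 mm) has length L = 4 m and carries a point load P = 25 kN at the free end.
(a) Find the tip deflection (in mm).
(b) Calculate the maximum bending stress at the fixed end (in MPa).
(a) Tip deflection of a cantilever with an end point load: δ = P·L^3 / (3·E·I). Convert P = 25 kN = 25000 N, E = 205 GPa = 2.05 × 10¹¹ Pa.
  δ = (25000 × 4^3) / (3 × (2.05 × 10¹¹) × (7.56 × 10⁻⁵)) = 0.03441 m = 34.41 mm
(b) Maximum bending moment at the fixed end: M = P·L = 25000 × 4 = 100000 N·m. Convert y_max = 60 mm = 0.06 m.
  σ = M·y_max / I = (100000 × 0.06) / (7.56 × 10⁻⁵) = 7.937 × 10⁷ Pa = 79.37 MPa
Final answer: (a) δ = 34.41 mm, (b) σ = 79.37 MPa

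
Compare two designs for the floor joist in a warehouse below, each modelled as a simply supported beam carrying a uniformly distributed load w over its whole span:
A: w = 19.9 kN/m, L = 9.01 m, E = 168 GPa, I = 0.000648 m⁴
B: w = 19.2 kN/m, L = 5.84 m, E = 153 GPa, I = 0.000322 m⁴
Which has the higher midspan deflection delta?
Model: a simply supported beam carrying a uniformly distributed load w over its whole span, so delta = (5·w·L^4) / (384·E·I) (SI units).
  A: delta = (5 × 19900 × 9.01^4) / (384 × (1.68 × 10¹¹) × 0.000648) = 0.01569 m = 15.69 mm
  B: delta = (5 × 19200 × 5.84^4) / (384 × (1.53 × 10¹¹) × 0.000322) = 0.005903 m = 5.903 mm
15.69 mm > 5.903 mm, so A is larger.
Final answer: A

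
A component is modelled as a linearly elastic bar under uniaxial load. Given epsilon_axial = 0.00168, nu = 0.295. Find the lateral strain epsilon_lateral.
Model: a linearly elastic bar under uniaxial load, so epsilon_lateral = -nu·epsilon_axial.
Substitute:
  epsilon_lateral = -(0.295 × 0.00168)
  epsilon_lateral = -0.0004956
Final answer: epsilon_lateral = -0.0004956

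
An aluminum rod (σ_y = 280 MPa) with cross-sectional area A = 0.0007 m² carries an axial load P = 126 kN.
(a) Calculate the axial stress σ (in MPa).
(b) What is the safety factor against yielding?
(a) Axial stress σ = P/A. Convert P = 126 kN = 126000 N.
  σ = 126000 / 0.0007 = 1.8 × 10⁸ Pa = 180 MPa
(b) Safety factor SF = σ_y/σ = 280 / 180 = 1.556
Final answer: (a) σ = 180 MPa, (b) SF = 1.556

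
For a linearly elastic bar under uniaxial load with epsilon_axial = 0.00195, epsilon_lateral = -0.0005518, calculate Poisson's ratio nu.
Model: a linearly elastic bar under uniaxial load, so epsilon_lateral = -nu·epsilon_axial.
Solve for nu: nu = -epsilon_lateral / epsilon_axial.
Substitute:
  nu = -(-0.0005518) / 0.00195
  nu = 0.283
Final answer: nu = 0.283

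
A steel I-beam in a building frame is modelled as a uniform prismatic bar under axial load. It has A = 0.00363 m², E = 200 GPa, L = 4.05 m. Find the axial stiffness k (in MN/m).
Model: a uniform prismatic bar under axial load, so k = (A·E) / L.
Convert to SI units:
  E = 200 GPa = 2 × 10¹¹ Pa
Substitute:
  k = (0.00363 × (2 × 10¹¹)) / 4.05
  k = 1.793 × 10⁸ N/m
Convert: k = 1.793 × 10⁸ N/m = 179.3 MN/m
Final answer: k = 179.3 MN/m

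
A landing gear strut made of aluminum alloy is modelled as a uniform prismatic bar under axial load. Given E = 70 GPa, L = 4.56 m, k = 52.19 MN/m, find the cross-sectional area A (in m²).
Model: a uniform prismatic bar under axial load, so k = (A·E) / L.
Solve for A: A = (k·L) / E.
Convert to SI units:
  E = 70 GPa = 7 × 10¹⁰ Pa
  k = 52.19 MN/m = 5.219 × 10⁷ N/m
Substitute:
  A = ((5.219 × 10⁷) × 4.56) / (7 × 10¹⁰)
  A = 0.0034 m²
Final answer: A = 0.0034 m²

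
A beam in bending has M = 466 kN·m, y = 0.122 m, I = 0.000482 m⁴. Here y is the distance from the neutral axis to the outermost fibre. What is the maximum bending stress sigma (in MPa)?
Model: a beam in bending, so sigma = (M·y) / I.
Convert to SI units:
  M = 466 kN·m = 466000 N·m
Substitute:
  sigma = (466000 × 0.122) / 0.000482
  sigma = 1.18 × 10⁸ Pa
Convert: sigma = 1.18 × 10⁸ Pa = 118 MPa
Final answer: sigma = 118 MPa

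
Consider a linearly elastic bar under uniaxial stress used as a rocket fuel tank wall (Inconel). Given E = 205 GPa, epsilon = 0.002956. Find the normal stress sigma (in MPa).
Model: a linearly elastic bar under uniaxial stress, so sigma = E·epsilon.
Convert to SI units:
  E = 205 GPa = 2.05 × 10¹¹ Pa
Substitute:
  sigma = (2.05 × 10¹¹) × 0.002956
  sigma = 6.06 × 10⁸ Pa
Convert: sigma = 6.06 × 10⁸ Pa = 606 MPa
Final answer: sigma = 606 MPa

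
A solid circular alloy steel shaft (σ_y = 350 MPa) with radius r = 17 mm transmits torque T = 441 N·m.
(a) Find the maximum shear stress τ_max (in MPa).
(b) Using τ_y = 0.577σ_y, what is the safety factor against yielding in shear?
(a) For a solid circular shaft, τ_max = T·r/J with J = π·r^4/2, i.e. τ_max = 2·T / (π·r^3). Convert r = 17 mm = 0.017 m.
  τ_max = (2 × 441) / (π × 0.017^3) = 5.714 × 10⁷ Pa = 57.14 MPa
(b) τ_y = 0.577 × 350 = 201.95 MPa
  SF = τ_y/τ_max = 201.95 / 57.14 = 3.534
Final answer: (a) τ_max = 57.14 MPa, (b) SF = 3.534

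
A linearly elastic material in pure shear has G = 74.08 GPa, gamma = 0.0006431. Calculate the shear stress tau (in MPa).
Model: a linearly elastic material in pure shear, so tau = G·gamma.
Convert to SI units:
  G = 74.08 GPa = 7.408 × 10¹⁰ Pa
Substitute:
  tau = (7.408 × 10¹⁰) × 0.0006431
  tau = 4.764 × 10⁷ Pa
Convert: tau = 4.764 × 10⁷ Pa = 47.64 MPa
Final answer: tau = 47.64 MPa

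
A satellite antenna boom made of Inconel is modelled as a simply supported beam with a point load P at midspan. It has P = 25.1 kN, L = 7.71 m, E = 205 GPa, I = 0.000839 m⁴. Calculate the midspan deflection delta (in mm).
Model: a simply supported beam with a point load P at midspan, so delta = (P·L^3) / (48·E·I).
Convert to SI units:
  P = 25.1 kN = 25100 N
  E = 205 GPa = 2.05 × 10¹¹ Pa
Substitute:
  delta = (25100 × 7.71^3) / (48 × (2.05 × 10¹¹) × 0.000839)
  delta = 0.001393 m
Convert: delta = 0.001393 m = 1.393 mm
Final answer: delta = 1.393 mm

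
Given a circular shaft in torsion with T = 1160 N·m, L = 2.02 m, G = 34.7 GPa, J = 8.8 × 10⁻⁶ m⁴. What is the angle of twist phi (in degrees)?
Model: a circular shaft in torsion, so phi = (T·L) / (G·J).
Convert to SI units:
  G = 34.7 GPa = 3.47 × 10¹⁰ Pa
Substitute:
  phi = (1160 × 2.02) / ((3.47 × 10¹⁰) × (8.8 × 10⁻⁶))
  phi = 0.007674 rad
Convert to degrees: phi = 0.007674 × 180/π = 0.4397°
Final answer: phi = 0.4397°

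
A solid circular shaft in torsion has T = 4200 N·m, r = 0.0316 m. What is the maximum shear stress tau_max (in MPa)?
Model: a solid circular shaft in torsion, so tau_max = (2·T) / (π·r^3).
Substitute:
  tau_max = (2 × 4200) / (π × 0.0316^3)
  tau_max = 8.474 × 10⁷ Pa
Convert: tau_max = 8.474 × 10⁷ Pa = 84.74 MPa
Final answer: tau_max = 84.74 MPa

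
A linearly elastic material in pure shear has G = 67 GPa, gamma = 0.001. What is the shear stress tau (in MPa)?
Model: a linearly elastic material in pure shear, so tau = G·gamma.
Convert to SI units:
  G = 67 GPa = 6.7 × 10¹⁰ Pa
Substitute:
  tau = (6.7 × 10¹⁰) × 0.001
  tau = 6.7 × 10⁷ Pa
Convert: tau = 6.7 × 10⁷ Pa = 67 MPa
Final answer: tau = 67 MPa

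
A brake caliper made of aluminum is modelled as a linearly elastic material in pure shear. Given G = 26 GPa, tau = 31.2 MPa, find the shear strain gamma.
Model: a linearly elastic material in pure shear, so tau = G·gamma.
Solve for gamma: gamma = tau / G.
Convert to SI units:
  G = 26 GPa = 2.6 × 10¹⁰ Pa
  tau = 31.2 MPa = 3.12 × 10⁷ Pa
Substitute:
  gamma = (3.12 × 10⁷) / (2.6 × 10¹⁰)
  gamma = 0.0012
Final answer: gamma = 0.0012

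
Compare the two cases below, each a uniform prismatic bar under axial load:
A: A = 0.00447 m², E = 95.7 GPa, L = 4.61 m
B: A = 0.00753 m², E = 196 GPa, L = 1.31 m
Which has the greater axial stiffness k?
Model: a uniform prismatic bar under axial load, so k = (A·E) / L (SI units).
  A: k = (0.00447 × (9.57 × 10¹⁰)) / 4.61 = 9.279 × 10⁷ N/m = 92.79 MN/m
  B: k = (0.00753 × (1.96 × 10¹¹)) / 1.31 = 1.127 × 10⁹ N/m = 1127 MN/m
1127 MN/m > 92.79 MN/m, so B is larger.
Final answer: B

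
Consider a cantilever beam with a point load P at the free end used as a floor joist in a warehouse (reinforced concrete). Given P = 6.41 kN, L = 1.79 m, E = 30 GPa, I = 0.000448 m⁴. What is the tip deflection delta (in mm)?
Model: a cantilever beam with a point load P at the free end, so delta = (P·L^3) / (3·E·I).
Convert to SI units:
  P = 6.41 kN = 6410 N
  E = 30 GPa = 3 × 10¹⁰ Pa
Substitute:
  delta = (6410 × 1.79^3) / (3 × (3 × 10¹⁰) × 0.000448)
  delta = 0.0009118 m
Convert: delta = 0.0009118 m = 0.9118 mm
Final answer: delta = 0.9118 mm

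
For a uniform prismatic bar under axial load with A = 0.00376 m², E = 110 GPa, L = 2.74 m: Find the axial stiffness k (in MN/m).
Model: a uniform prismatic bar under axial load, so k = (A·E) / L.
Convert to SI units:
  E = 110 GPa = 1.1 × 10¹¹ Pa
Substitute:
  k = (0.00376 × (1.1 × 10¹¹)) / 2.74
  k = 1.509 × 10⁸ N/m
Convert: k = 1.509 × 10⁸ N/m = 150.9 MN/m
Final answer: k = 150.9 MN/m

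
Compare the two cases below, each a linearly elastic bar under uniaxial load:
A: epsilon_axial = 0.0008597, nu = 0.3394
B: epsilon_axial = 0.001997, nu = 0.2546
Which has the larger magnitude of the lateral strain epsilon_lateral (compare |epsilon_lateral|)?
Model: a linearly elastic bar under uniaxial load, so epsilon_lateral = -nu·epsilon_axial (SI units).
  A: epsilon_lateral = -(0.3394 × 0.0008597) = -0.0002918
  B: epsilon_lateral = -(0.2546 × 0.001997) = -0.0005084
|epsilon_lateral|: A = 0.0002918, B = 0.0005084, so B is larger in magnitude.
Final answer: B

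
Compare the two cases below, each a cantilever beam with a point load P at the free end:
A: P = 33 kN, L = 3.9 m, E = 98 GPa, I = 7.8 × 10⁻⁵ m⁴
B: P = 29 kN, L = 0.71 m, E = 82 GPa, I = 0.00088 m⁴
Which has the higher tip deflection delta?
Model: a cantilever beam with a point load P at the free end, so delta = (P·L^3) / (3·E·I) (SI units).
  A: delta = (33000 × 3.9^3) / (3 × (9.8 × 10¹⁰) × (7.8 × 10⁻⁵)) = 0.08536 m = 85.36 mm
  B: delta = (29000 × 0.71^3) / (3 × (8.2 × 10¹⁰) × 0.00088) = 4.795 × 10⁻⁵ m = 0.04795 mm
85.36 mm > 0.04795 mm, so A is larger.
Final answer: A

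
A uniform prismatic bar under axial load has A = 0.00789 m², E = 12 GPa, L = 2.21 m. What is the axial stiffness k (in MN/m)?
Model: a uniform prismatic bar under axial load, so k = (A·E) / L.
Convert to SI units:
  E = 12 GPa = 1.2 × 10¹⁰ Pa
Substitute:
  k = (0.00789 × (1.2 × 10¹⁰)) / 2.21
  k = 4.284 × 10⁷ N/m
Convert: k = 4.284 × 10⁷ N/m = 42.84 MN/m
Final answer: k = 42.84 MN/m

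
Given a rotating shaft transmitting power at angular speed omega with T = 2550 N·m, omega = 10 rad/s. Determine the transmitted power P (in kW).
Model: a rotating shaft transmitting power at angular speed omega, so P = T·omega.
Substitute:
  P = 2550 × 10
  P = 25500 W
Convert: P = 25500 W = 25.5 kW
Final answer: P = 25.5 kW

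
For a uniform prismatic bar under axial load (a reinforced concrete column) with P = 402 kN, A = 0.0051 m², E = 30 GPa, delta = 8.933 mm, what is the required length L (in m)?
Model: a uniform prismatic bar under axial load, so delta = (P·L) / (A·E).
Solve for L: L = (delta·A·E) / P.
Convert to SI units:
  P = 402 kN = 402000 N
  E = 30 GPa = 3 × 10¹⁰ Pa
  delta = 8.933 mm = 0.008933 m
Substitute:
  L = (0.008933 × 0.0051 × (3 × 10¹⁰)) / 402000
  L = 3.4 m
Final answer: L = 3.4 m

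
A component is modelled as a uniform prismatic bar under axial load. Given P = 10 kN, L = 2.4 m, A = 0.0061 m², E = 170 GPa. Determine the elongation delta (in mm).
Model: a uniform prismatic bar under axial load, so delta = (P·L) / (A·E).
Convert to SI units:
  P = 10 kN = 10000 N
  E = 170 GPa = 1.7 × 10¹¹ Pa
Substitute:
  delta = (10000 × 2.4) / (0.0061 × (1.7 × 10¹¹))
  delta = 2.314 × 10⁻⁵ m
Convert: delta = 2.314 × 10⁻⁵ m = 0.02314 mm
Final answer: delta = 0.02314 mm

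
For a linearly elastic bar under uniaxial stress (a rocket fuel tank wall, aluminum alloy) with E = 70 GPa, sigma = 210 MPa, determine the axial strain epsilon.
Model: a linearly elastic bar under uniaxial stress, so sigma = E·epsilon.
Solve for epsilon: epsilon = sigma / E.
Convert to SI units:
  E = 70 GPa = 7 × 10¹⁰ Pa
  sigma = 210 MPa = 2.1 × 10⁸ Pa
Substitute:
  epsilon = (2.1 × 10⁸) / (7 × 10¹⁰)
  epsilon = 0.003
Final answer: epsilon = 0.003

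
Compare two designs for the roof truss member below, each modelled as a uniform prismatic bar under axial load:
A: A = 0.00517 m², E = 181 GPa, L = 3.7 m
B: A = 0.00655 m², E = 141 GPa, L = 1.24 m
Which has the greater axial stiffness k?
Model: a uniform prismatic bar under axial load, so k = (A·E) / L (SI units).
  A: k = (0.00517 × (1.81 × 10¹¹)) / 3.7 = 2.529 × 10⁸ N/m = 252.9 MN/m
  B: k = (0.00655 × (1.41 × 10¹¹)) / 1.24 = 7.448 × 10⁸ N/m = 744.8 MN/m
744.8 MN/m > 252.9 MN/m, so B is larger.
Final answer: B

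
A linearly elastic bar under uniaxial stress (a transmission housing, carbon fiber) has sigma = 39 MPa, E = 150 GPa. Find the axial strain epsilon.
Model: a linearly elastic bar under uniaxial stress, so epsilon = sigma / E.
Convert to SI units:
  sigma = 39 MPa = 3.9 × 10⁷ Pa
  E = 150 GPa = 1.5 × 10¹¹ Pa
Substitute:
  epsilon = (3.9 × 10⁷) / (1.5 × 10¹¹)
  epsilon = 0.00026
Final answer: epsilon = 0.00026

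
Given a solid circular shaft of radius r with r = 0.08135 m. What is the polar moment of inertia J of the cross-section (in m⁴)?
Model: a solid circular shaft of radius r, so J = (π·r^4) / 2.
Substitute:
  J = (π × 0.08135^4) / 2
  J = 6.879 × 10⁻⁵ m⁴
Final answer: J = 6.879 × 10⁻⁵ m⁴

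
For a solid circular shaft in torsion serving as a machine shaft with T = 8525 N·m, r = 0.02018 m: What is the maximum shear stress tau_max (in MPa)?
Model: a solid circular shaft in torsion, so tau_max = (2·T) / (π·r^3).
Substitute:
  tau_max = (2 × 8525) / (π × 0.02018^3)
  tau_max = 6.604 × 10⁸ Pa
Convert: tau_max = 6.604 × 10⁸ Pa = 660.4 MPa
Final answer: tau_max = 660.4 MPa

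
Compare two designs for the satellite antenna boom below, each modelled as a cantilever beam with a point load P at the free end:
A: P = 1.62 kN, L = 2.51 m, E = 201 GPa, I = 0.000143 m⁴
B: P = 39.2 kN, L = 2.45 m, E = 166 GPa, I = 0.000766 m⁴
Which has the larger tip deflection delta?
Model: a cantilever beam with a point load P at the free end, so delta = (P·L^3) / (3·E·I) (SI units).
  A: delta = (1620 × 2.51^3) / (3 × (2.01 × 10¹¹) × 0.000143) = 0.0002971 m = 0.2971 mm
  B: delta = (39200 × 2.45^3) / (3 × (1.66 × 10¹¹) × 0.000766) = 0.001511 m = 1.511 mm
1.511 mm > 0.2971 mm, so B is larger.
Final answer: B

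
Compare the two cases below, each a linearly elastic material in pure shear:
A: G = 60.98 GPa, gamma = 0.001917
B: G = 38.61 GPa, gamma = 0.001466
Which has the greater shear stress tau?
Model: a linearly elastic material in pure shear, so tau = G·gamma (SI units).
  A: tau = (6.098 × 10¹⁰) × 0.001917 = 1.169 × 10⁸ Pa = 116.9 MPa
  B: tau = (3.861 × 10¹⁰) × 0.001466 = 5.66 × 10⁷ Pa = 56.6 MPa
116.9 MPa > 56.6 MPa, so A is larger.
Final answer: A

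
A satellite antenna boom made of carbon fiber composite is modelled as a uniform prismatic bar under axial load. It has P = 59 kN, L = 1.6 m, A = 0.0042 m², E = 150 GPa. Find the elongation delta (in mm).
Model: a uniform prismatic bar under axial load, so delta = (P·L) / (A·E).
Convert to SI units:
  P = 59 kN = 59000 N
  E = 150 GPa = 1.5 × 10¹¹ Pa
Substitute:
  delta = (59000 × 1.6) / (0.0042 × (1.5 × 10¹¹))
  delta = 0.0001498 m
Convert: delta = 0.0001498 m = 0.1498 mm
Final answer: delta = 0.1498 mm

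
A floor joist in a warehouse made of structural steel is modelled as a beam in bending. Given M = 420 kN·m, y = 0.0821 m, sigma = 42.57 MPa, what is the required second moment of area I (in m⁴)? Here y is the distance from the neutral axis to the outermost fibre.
Model: a beam in bending, so sigma = (M·y) / I.
Solve for I: I = (M·y) / sigma.
Convert to SI units:
  M = 420 kN·m = 420000 N·m
  sigma = 42.57 MPa = 4.257 × 10⁷ Pa
Substitute:
  I = (420000 × 0.0821) / (4.257 × 10⁷)
  I = 0.00081 m⁴
Final answer: I = 0.00081 m⁴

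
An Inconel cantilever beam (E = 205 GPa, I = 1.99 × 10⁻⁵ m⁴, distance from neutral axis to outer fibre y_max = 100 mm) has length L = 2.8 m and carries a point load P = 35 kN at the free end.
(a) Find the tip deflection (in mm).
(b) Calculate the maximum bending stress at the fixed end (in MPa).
(a) Tip deflection of a cantilever with an end point load: δ = P·L^3 / (3·E·I). Convert P = 35 kN = 35000 N, E = 205 GPa = 2.05 × 10¹¹ Pa.
  δ = (35000 × 2.8^3) / (3 × (2.05 × 10¹¹) × (1.99 × 10⁻⁵)) = 0.06278 m = 62.78 mm
(b) Maximum bending moment at the fixed end: M = P·L = 35000 × 2.8 = 98000 N·m. Convert y_max = 100 mm = 0.1 m.
  σ = M·y_max / I = (98000 × 0.1) / (1.99 × 10⁻⁵) = 4.925 × 10⁸ Pa = 492.5 MPa
Final answer: (a) δ = 62.78 mm, (b) σ = 492.5 MPa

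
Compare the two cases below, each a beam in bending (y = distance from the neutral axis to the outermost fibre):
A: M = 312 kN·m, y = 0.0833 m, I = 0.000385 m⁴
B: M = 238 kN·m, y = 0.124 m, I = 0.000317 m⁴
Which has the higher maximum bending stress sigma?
Model: a beam in bending (y = distance from the neutral axis to the outermost fibre), so sigma = (M·y) / I (SI units).
  A: sigma = (312000 × 0.0833) / 0.000385 = 6.751 × 10⁷ Pa = 67.51 MPa
  B: sigma = (238000 × 0.124) / 0.000317 = 9.31 × 10⁷ Pa = 93.1 MPa
93.1 MPa > 67.51 MPa, so B is larger.
Final answer: B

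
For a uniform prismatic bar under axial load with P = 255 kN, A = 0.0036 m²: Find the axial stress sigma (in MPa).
Model: a uniform prismatic bar under axial load, so sigma = P / A.
Convert to SI units:
  P = 255 kN = 255000 N
Substitute:
  sigma = 255000 / 0.0036
  sigma = 7.083 × 10⁷ Pa
Convert: sigma = 7.083 × 10⁷ Pa = 70.83 MPa
Final answer: sigma = 70.83 MPa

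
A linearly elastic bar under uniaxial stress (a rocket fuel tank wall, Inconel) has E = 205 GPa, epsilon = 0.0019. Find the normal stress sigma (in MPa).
Model: a linearly elastic bar under uniaxial stress, so sigma = E·epsilon.
Convert to SI units:
  E = 205 GPa = 2.05 × 10¹¹ Pa
Substitute:
  sigma = (2.05 × 10¹¹) × 0.0019
  sigma = 3.895 × 10⁸ Pa
Convert: sigma = 3.895 × 10⁸ Pa = 389.5 MPa
Final answer: sigma = 389.5 MPa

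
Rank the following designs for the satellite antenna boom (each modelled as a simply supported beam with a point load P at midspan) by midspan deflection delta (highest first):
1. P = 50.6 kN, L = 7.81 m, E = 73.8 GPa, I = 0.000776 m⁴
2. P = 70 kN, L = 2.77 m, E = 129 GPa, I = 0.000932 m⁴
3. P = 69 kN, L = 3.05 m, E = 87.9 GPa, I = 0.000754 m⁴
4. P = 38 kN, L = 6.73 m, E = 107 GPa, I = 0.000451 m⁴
Model: a simply supported beam with a point load P at midspan, so delta = (P·L^3) / (48·E·I) (SI units).
  Case 1: delta = (50600 × 7.81^3) / (48 × (7.38 × 10¹⁰) × 0.000776) = 0.008769 m = 8.769 mm
  Case 2: delta = (70000 × 2.77^3) / (48 × (1.29 × 10¹¹) × 0.000932) = 0.0002578 m = 0.2578 mm
  Case 3: delta = (69000 × 3.05^3) / (48 × (8.79 × 10¹⁰) × 0.000754) = 0.0006154 m = 0.6154 mm
  Case 4: delta = (38000 × 6.73^3) / (48 × (1.07 × 10¹¹) × 0.000451) = 0.005001 m = 5.001 mm
Ordering: 8.769 mm (case 1) > 5.001 mm (case 4) > 0.6154 mm (case 3) > 0.2578 mm (case 2)
Final answer: 1, 4, 3, 2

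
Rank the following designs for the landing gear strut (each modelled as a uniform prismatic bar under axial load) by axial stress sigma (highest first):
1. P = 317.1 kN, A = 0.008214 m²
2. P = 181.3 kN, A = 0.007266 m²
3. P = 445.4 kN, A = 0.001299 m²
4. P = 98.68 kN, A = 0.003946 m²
Model: a uniform prismatic bar under axial load, so sigma = P / A (SI units).
  Case 1: sigma = 317100 / 0.008214 = 3.86 × 10⁷ Pa = 38.6 MPa
  Case 2: sigma = 181300 / 0.007266 = 2.495 × 10⁷ Pa = 24.95 MPa
  Case 3: sigma = 445400 / 0.001299 = 3.429 × 10⁸ Pa = 342.9 MPa
  Case 4: sigma = 98680 / 0.003946 = 2.501 × 10⁷ Pa = 25.01 MPa
Ordering: 342.9 MPa (case 3) > 38.6 MPa (case 1) > 25.01 MPa (case 4) > 24.95 MPa (case 2)
Final answer: 3, 1, 4, 2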